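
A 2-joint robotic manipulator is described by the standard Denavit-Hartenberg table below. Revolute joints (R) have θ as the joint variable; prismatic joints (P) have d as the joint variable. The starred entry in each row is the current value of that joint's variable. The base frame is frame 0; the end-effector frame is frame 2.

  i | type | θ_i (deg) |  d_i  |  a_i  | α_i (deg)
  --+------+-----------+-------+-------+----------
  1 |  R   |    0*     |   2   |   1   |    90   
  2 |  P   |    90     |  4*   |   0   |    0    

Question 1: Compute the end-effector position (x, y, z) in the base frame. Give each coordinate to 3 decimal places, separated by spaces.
1.000 -4.000 2.000

after link 1: o_1 = (1.0000, 0.0000, 2.0000)
after link 2: o_2 = (1.0000, -4.0000, 2.0000)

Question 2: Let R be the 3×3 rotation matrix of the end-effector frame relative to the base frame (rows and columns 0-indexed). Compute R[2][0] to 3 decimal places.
End-effector x-axis (col 0 of R) = (0.0000,0.0000,1.0000)
R[2][0] = 1.0000

1.000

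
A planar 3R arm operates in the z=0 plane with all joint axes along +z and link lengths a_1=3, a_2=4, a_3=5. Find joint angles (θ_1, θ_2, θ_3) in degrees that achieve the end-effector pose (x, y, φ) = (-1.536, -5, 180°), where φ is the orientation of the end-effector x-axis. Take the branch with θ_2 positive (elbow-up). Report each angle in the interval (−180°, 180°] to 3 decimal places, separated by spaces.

wrist centre = target − a_3·(cos φ, sin φ) = (3.4640, -5.0000)
cos θ_2 = (36.9993−3²−4²)/(2·3·4) = 0.5000; θ_2 = 60.0019° (elbow-up)
β = atan2(-5.0000,3.4640) = -55.2858°; ψ = atan2(3.4642,4.9999) = 34.7162°
θ_1 = β − ψ = -90.0019°
θ_3 = φ − θ_1 − θ_2 = -150.0000° (wrapped to (-180°,180°])

-90.002 60.002 -150.000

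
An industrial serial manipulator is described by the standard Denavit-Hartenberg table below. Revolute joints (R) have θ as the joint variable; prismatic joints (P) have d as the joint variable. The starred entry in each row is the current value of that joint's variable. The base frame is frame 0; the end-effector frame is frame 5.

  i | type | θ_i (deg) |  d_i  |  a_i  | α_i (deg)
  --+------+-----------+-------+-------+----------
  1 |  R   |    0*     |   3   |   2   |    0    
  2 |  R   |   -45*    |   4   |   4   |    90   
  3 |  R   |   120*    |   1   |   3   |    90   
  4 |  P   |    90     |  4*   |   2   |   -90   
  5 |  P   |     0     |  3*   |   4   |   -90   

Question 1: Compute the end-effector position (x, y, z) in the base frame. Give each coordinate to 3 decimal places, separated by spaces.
2.328 -10.228 9.000

after link 1: o_1 = (2.0000, 0.0000, 3.0000)
after link 2: o_2 = (4.8284, -2.8284, 7.0000)
after link 3: o_3 = (3.0607, -2.4749, 9.5981)
after link 4: o_4 = (4.0959, -6.3386, 11.5981)
after link 5: o_5 = (2.3282, -10.2277, 9.0000)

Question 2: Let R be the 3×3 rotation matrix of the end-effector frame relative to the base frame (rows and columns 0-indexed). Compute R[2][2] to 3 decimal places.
-0.500

End-effector z-axis (col 2 of R) = (-0.6124,0.6124,-0.5000)
R[2][2] = -0.5000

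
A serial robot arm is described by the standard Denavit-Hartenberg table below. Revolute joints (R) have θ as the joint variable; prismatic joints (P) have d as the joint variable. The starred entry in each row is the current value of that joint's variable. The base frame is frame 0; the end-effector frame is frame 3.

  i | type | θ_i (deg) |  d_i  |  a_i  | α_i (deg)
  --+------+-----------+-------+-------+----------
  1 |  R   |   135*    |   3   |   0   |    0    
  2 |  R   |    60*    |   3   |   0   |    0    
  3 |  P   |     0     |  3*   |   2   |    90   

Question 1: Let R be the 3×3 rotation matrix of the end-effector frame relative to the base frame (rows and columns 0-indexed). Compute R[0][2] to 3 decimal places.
End-effector z-axis (col 2 of R) = (-0.2588,0.9659,0.0000)
R[0][2] = -0.2588

-0.259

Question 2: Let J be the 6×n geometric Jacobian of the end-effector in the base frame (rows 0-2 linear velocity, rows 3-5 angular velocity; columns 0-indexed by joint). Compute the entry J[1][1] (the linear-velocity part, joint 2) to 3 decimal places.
-1.932

axis z_1 = (0.0000,0.0000,1.0000); lever o_n−o_1 = (-1.9319,-0.5176,6.0000)
cross product → J_v[:, 1] = (0.5176,-1.9319,0.0000)
J_ω[:, 1] = z_1
entry J[1][1] = -1.9319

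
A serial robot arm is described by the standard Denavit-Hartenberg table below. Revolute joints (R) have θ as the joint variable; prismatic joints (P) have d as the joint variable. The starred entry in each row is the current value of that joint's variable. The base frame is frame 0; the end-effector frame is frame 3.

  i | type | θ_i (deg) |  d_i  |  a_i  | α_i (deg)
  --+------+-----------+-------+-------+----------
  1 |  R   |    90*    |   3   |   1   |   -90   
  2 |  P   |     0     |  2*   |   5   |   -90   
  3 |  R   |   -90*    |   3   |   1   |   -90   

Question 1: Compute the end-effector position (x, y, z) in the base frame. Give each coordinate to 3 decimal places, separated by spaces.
after link 1: o_1 = (0.0000, 1.0000, 3.0000)
after link 2: o_2 = (-2.0000, 6.0000, 3.0000)
after link 3: o_3 = (-3.0000, 6.0000, 0.0000)

-3.000 6.000 0.000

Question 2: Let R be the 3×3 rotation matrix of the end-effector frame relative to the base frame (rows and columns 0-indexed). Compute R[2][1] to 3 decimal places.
End-effector y-axis (col 1 of R) = (0.0000,0.0000,1.0000)
R[2][1] = 1.0000

1.000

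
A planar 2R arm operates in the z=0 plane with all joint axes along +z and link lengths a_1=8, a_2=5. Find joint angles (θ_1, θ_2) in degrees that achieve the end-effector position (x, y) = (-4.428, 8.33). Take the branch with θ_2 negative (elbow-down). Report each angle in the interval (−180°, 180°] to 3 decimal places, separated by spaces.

150.000 -90.003

cos θ_2 = (88.9961−8²−5²)/(2·8·5) = -0.0000; θ_2 = -90.0028° (elbow-down)
β = atan2(8.3300,-4.4280) = 117.9939°; ψ = atan2(-5.0000,7.9998) = -32.0062°
θ_1 = β − ψ = 150.0001°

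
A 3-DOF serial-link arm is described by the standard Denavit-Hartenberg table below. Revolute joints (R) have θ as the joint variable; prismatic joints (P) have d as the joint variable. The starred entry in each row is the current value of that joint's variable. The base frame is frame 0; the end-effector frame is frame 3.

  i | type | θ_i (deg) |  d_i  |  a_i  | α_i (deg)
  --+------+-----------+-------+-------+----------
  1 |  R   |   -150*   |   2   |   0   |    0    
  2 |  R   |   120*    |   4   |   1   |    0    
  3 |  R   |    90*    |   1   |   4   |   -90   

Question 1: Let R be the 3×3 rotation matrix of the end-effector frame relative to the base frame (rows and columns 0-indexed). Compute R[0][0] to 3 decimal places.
0.500

End-effector x-axis (col 0 of R) = (0.5000,0.8660,0.0000)
R[0][0] = 0.5000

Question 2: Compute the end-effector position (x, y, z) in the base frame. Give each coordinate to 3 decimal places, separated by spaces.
after link 1: o_1 = (0.0000, 0.0000, 2.0000)
after link 2: o_2 = (0.8660, -0.5000, 6.0000)
after link 3: o_3 = (2.8660, 2.9641, 7.0000)

2.866 2.964 7.000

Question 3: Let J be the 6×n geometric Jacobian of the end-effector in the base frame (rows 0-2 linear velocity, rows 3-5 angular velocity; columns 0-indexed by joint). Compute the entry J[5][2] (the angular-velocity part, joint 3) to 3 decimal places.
1.000

axis z_2 = (0.0000,0.0000,1.0000); lever o_n−o_2 = (2.0000,3.4641,1.0000)
cross product → J_v[:, 2] = (-3.4641,2.0000,0.0000)
J_ω[:, 2] = z_2
entry J[5][2] = 1.0000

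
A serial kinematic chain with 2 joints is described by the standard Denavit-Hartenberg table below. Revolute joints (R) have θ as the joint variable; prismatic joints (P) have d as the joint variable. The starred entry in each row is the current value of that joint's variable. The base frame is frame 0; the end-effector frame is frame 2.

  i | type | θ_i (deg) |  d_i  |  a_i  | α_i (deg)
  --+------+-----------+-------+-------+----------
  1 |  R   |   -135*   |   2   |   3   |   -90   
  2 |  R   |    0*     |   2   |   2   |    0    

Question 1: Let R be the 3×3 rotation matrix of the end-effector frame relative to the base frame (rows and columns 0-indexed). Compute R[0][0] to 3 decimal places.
End-effector x-axis (col 0 of R) = (-0.7071,-0.7071,0.0000)
R[0][0] = -0.7071

-0.707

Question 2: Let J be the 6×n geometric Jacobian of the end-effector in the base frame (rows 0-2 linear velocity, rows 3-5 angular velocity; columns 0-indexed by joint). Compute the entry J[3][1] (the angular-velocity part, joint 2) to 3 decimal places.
axis z_1 = (0.7071,-0.7071,0.0000); lever o_n−o_1 = (0.0000,-2.8284,0.0000)
cross product → J_v[:, 1] = (0.0000,0.0000,-2.0000)
J_ω[:, 1] = z_1
entry J[3][1] = 0.7071

0.707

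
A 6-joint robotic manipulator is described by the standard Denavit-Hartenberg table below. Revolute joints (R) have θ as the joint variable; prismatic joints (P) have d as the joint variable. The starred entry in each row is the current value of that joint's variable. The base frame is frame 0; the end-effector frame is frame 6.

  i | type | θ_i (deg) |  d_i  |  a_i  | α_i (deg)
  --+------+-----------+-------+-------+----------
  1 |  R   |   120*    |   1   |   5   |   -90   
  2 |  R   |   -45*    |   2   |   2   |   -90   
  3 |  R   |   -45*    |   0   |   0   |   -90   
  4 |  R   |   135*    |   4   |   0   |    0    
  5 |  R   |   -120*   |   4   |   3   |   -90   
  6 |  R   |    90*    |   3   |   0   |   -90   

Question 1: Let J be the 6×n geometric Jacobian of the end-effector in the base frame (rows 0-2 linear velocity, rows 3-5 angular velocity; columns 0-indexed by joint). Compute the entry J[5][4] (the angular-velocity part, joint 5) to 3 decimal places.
axis z_4 = (0.3624,0.7866,0.5000); lever o_n−o_4 = (0.9192,1.0648,5.6587)
cross product → J_v[:, 4] = (3.9186,-1.5910,-0.3371)
J_ω[:, 4] = z_4
entry J[5][4] = 0.5000

0.500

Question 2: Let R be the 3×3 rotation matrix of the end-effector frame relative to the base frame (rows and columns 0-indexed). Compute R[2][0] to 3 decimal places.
End-effector x-axis (col 0 of R) = (-0.3624,-0.7866,-0.5000)
R[2][0] = -0.5000

-0.500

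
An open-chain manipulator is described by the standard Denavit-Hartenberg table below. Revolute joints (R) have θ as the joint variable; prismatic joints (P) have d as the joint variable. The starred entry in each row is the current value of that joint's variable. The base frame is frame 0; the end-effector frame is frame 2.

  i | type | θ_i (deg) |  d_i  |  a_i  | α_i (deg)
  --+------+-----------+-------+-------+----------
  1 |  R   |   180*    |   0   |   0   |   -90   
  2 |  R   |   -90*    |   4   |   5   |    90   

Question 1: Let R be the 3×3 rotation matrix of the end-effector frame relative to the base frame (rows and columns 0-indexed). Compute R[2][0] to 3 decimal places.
1.000

End-effector x-axis (col 0 of R) = (-0.0000,0.0000,1.0000)
R[2][0] = 1.0000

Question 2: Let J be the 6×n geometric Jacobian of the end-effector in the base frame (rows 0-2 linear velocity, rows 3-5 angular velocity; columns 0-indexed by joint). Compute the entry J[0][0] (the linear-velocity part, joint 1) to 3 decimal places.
axis z_0 = ẑ; lever o_n−o_0 = (-0.0000,-4.0000,5.0000)
cross product → J_v[:, 0] = (4.0000,-0.0000,0.0000)
J_ω[:, 0] = z_0
entry J[0][0] = 4.0000

4.000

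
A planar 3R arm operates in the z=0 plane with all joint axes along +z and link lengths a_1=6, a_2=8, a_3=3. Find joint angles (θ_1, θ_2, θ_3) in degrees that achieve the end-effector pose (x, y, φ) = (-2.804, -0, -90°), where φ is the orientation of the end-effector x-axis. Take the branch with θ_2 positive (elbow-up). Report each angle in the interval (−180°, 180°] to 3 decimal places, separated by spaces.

30.003 149.999 89.998

wrist centre = target − a_3·(cos φ, sin φ) = (-2.8040, 3.0000)
cos θ_2 = (16.8624−6²−8²)/(2·6·8) = -0.8660; θ_2 = 149.9990° (elbow-up)
β = atan2(3.0000,-2.8040) = 133.0659°; ψ = atan2(4.0001,-0.9281) = 103.0630°
θ_1 = β − ψ = 30.0029°
θ_3 = φ − θ_1 − θ_2 = 89.9981° (wrapped to (-180°,180°])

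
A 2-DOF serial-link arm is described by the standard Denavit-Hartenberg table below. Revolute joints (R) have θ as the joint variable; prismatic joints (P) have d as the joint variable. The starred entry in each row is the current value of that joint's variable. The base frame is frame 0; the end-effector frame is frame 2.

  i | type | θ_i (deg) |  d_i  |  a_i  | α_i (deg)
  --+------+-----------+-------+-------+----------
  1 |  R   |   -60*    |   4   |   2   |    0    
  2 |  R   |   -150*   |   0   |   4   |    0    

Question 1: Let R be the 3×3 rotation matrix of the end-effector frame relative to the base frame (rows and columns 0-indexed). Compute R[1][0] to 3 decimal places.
End-effector x-axis (col 0 of R) = (-0.8660,0.5000,0.0000)
R[1][0] = 0.5000

0.500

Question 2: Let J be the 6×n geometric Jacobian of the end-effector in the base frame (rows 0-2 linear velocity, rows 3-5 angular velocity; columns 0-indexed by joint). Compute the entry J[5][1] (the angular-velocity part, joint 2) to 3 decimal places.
axis z_1 = (0.0000,0.0000,1.0000); lever o_n−o_1 = (-3.4641,2.0000,0.0000)
cross product → J_v[:, 1] = (-2.0000,-3.4641,0.0000)
J_ω[:, 1] = z_1
entry J[5][1] = 1.0000

1.000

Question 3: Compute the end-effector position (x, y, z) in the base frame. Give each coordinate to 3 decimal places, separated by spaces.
-2.464 0.268 4.000

after link 1: o_1 = (1.0000, -1.7321, 4.0000)
after link 2: o_2 = (-2.4641, 0.2679, 4.0000)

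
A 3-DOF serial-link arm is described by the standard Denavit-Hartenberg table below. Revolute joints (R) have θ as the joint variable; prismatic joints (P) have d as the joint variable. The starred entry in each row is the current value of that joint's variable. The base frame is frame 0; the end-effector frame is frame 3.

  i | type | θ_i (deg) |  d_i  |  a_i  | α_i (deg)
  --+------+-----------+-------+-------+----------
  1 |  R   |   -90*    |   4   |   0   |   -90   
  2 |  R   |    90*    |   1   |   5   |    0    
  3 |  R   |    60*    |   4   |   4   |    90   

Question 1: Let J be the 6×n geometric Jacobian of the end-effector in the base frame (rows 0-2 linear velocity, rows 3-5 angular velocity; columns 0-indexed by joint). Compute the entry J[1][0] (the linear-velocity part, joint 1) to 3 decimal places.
axis z_0 = ẑ; lever o_n−o_0 = (5.0000,3.4641,-3.0000)
cross product → J_v[:, 0] = (-3.4641,5.0000,0.0000)
J_ω[:, 0] = z_0
entry J[1][0] = 5.0000

5.000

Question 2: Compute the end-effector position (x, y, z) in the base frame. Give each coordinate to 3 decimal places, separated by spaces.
5.000 3.464 -3.000

after link 1: o_1 = (0.0000, 0.0000, 4.0000)
after link 2: o_2 = (1.0000, -0.0000, -1.0000)
after link 3: o_3 = (5.0000, 3.4641, -3.0000)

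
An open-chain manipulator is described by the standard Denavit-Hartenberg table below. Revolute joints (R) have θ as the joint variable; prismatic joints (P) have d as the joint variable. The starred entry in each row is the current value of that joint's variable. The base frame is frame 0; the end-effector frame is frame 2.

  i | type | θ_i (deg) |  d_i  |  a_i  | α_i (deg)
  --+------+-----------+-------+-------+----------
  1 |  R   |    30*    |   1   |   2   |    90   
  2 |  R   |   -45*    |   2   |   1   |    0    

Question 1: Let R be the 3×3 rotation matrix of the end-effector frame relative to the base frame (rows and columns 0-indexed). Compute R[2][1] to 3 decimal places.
0.707

End-effector y-axis (col 1 of R) = (0.6124,0.3536,0.7071)
R[2][1] = 0.7071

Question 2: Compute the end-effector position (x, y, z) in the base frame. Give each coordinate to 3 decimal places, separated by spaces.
after link 1: o_1 = (1.7321, 1.0000, 1.0000)
after link 2: o_2 = (3.3444, -0.3785, 0.2929)

3.344 -0.378 0.293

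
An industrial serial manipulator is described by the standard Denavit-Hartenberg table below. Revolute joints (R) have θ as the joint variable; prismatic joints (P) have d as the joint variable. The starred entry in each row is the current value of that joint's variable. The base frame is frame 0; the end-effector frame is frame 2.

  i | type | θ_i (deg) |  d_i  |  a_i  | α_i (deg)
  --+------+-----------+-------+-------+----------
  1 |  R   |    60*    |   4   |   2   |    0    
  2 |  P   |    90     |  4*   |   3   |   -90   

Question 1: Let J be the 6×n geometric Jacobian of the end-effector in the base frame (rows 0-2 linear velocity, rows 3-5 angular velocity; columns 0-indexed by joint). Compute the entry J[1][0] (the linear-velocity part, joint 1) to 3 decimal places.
axis z_0 = ẑ; lever o_n−o_0 = (-1.5981,3.2321,8.0000)
cross product → J_v[:, 0] = (-3.2321,-1.5981,0.0000)
J_ω[:, 0] = z_0
entry J[1][0] = -1.5981

-1.598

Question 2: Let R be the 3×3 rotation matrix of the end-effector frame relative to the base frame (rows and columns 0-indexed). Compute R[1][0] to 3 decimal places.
0.500

End-effector x-axis (col 0 of R) = (-0.8660,0.5000,0.0000)
R[1][0] = 0.5000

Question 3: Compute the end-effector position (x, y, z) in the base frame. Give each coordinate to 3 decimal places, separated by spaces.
after link 1: o_1 = (1.0000, 1.7321, 4.0000)
after link 2: o_2 = (-1.5981, 3.2321, 8.0000)

-1.598 3.232 8.000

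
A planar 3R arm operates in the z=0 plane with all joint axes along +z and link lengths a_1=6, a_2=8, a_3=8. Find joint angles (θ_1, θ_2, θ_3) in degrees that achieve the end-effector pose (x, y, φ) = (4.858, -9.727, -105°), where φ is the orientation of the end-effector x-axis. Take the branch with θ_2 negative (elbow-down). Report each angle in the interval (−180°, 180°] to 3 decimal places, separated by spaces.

57.798 -119.998 -42.800

wrist centre = target − a_3·(cos φ, sin φ) = (6.9286, -1.9996)
cos θ_2 = (52.0032−6²−8²)/(2·6·8) = -0.5000; θ_2 = -119.9978° (elbow-down)
β = atan2(-1.9996,6.9286) = -16.0982°; ψ = atan2(-6.9284,2.0003) = -73.8962°
θ_1 = β − ψ = 57.7979°
θ_3 = φ − θ_1 − θ_2 = -42.8002° (wrapped to (-180°,180°])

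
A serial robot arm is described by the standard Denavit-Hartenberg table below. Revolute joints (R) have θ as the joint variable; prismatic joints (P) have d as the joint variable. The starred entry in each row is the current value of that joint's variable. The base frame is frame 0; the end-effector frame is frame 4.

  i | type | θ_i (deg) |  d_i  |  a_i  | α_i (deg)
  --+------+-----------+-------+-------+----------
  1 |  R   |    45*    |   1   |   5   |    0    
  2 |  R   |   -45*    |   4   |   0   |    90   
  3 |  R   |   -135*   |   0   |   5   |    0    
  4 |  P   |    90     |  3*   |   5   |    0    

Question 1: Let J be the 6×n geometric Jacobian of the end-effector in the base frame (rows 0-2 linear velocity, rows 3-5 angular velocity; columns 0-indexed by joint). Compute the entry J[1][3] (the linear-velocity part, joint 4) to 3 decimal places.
-1.000

prismatic axis z_3 = (0.0000,-1.0000,0.0000)
J_v[:, 3] = z_3; J_ω[:, 3] = (0,0,0)
entry J[1][3] = -1.0000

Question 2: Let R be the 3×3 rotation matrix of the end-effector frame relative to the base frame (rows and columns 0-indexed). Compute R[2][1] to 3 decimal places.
0.707

End-effector y-axis (col 1 of R) = (0.7071,0.0000,0.7071)
R[2][1] = 0.7071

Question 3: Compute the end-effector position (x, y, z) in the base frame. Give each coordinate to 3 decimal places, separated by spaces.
3.536 0.536 -2.071

after link 1: o_1 = (3.5355, 3.5355, 1.0000)
after link 2: o_2 = (3.5355, 3.5355, 5.0000)
after link 3: o_3 = (0.0000, 3.5355, 1.4645)
after link 4: o_4 = (3.5355, 0.5355, -2.0711)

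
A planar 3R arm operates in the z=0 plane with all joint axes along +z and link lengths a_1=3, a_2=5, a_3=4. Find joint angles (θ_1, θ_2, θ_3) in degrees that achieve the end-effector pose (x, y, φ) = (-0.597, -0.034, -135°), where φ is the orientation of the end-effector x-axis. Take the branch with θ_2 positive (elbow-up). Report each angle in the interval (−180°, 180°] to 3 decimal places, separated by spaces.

-47.218 134.997 137.221

wrist centre = target − a_3·(cos φ, sin φ) = (2.2314, 2.7944)
cos θ_2 = (12.7881−3²−5²)/(2·3·5) = -0.7071; θ_2 = 134.9965° (elbow-up)
β = atan2(2.7944,2.2314) = 51.3917°; ψ = atan2(3.5357,-0.5353) = 98.6093°
θ_1 = β − ψ = -47.2176°
θ_3 = φ − θ_1 − θ_2 = 137.2211° (wrapped to (-180°,180°])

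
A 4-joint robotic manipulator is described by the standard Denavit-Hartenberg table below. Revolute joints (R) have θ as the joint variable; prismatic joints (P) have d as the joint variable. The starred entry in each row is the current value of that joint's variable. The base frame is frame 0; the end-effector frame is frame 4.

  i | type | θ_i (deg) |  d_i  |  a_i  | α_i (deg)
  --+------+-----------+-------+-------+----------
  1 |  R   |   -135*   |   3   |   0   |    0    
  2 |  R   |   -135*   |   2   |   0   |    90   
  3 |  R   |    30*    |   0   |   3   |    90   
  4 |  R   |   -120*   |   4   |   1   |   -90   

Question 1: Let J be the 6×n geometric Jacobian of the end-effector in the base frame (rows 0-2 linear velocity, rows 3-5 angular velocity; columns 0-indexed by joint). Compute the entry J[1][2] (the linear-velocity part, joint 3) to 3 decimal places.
2.214

axis z_2 = (1.0000,0.0000,0.0000); lever o_n−o_2 = (-0.8660,4.1651,-2.2141)
cross product → J_v[:, 2] = (-0.0000,2.2141,4.1651)
J_ω[:, 2] = z_2
entry J[1][2] = 2.2141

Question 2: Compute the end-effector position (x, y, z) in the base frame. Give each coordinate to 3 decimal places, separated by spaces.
after link 1: o_1 = (0.0000, 0.0000, 3.0000)
after link 2: o_2 = (0.0000, 0.0000, 5.0000)
after link 3: o_3 = (-0.0000, 2.5981, 6.5000)
after link 4: o_4 = (-0.8660, 4.1651, 2.7859)

-0.866 4.165 2.786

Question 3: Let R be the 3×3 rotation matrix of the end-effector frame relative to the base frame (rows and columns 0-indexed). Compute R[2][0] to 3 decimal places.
-0.250

End-effector x-axis (col 0 of R) = (-0.8660,-0.4330,-0.2500)
R[2][0] = -0.2500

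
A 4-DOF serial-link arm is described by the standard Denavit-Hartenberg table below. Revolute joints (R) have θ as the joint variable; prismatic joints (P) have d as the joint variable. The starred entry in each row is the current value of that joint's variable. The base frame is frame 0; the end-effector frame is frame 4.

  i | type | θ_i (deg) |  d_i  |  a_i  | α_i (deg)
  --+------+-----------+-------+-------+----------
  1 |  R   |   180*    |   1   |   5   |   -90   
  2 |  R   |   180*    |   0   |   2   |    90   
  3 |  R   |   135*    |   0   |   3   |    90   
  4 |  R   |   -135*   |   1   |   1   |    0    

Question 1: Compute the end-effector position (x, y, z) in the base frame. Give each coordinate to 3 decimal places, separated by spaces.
-3.914 -2.328 1.707

after link 1: o_1 = (-5.0000, 0.0000, 1.0000)
after link 2: o_2 = (-3.0000, 0.0000, 1.0000)
after link 3: o_3 = (-5.1213, -2.1213, 1.0000)
after link 4: o_4 = (-3.9142, -2.3284, 1.7071)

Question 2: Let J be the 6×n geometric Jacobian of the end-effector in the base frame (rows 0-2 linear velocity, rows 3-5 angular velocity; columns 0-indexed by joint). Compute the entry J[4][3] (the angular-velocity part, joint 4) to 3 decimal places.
axis z_3 = (0.7071,-0.7071,-0.0000); lever o_n−o_3 = (1.2071,-0.2071,0.7071)
cross product → J_v[:, 3] = (-0.5000,-0.5000,0.7071)
J_ω[:, 3] = z_3
entry J[4][3] = -0.7071

-0.707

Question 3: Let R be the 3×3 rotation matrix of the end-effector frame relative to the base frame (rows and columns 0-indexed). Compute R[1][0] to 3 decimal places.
End-effector x-axis (col 0 of R) = (0.5000,0.5000,0.7071)
R[1][0] = 0.5000

0.500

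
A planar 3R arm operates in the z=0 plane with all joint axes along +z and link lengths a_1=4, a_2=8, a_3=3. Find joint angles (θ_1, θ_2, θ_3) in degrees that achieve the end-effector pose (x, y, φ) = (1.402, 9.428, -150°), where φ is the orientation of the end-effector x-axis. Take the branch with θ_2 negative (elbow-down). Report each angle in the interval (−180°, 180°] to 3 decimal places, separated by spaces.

90.004 -30.007 150.003

wrist centre = target − a_3·(cos φ, sin φ) = (4.0001, 10.9280)
cos θ_2 = (135.4218−4²−8²)/(2·4·8) = 0.8660; θ_2 = -30.0069° (elbow-down)
β = atan2(10.9280,4.0001) = 69.8954°; ψ = atan2(-4.0008,10.9277) = -20.1086°
θ_1 = β − ψ = 90.0039°
θ_3 = φ − θ_1 − θ_2 = 150.0029° (wrapped to (-180°,180°])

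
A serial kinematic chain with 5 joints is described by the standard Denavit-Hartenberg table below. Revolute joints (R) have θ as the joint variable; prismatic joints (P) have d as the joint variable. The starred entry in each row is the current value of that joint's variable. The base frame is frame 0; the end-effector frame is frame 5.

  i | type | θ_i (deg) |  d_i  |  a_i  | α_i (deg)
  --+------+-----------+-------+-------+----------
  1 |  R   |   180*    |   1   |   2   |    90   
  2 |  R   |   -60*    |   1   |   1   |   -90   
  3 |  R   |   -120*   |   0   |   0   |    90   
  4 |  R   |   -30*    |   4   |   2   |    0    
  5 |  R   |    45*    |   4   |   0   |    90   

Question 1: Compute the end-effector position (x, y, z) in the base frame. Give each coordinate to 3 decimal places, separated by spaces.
2.263 -1.500 6.384

after link 1: o_1 = (-2.0000, 0.0000, 1.0000)
after link 2: o_2 = (-2.5000, 1.0000, 0.1340)
after link 3: o_3 = (-2.5000, 1.0000, 0.1340)
after link 4: o_4 = (0.5311, 0.5000, 3.3840)
after link 5: o_5 = (2.2631, -1.5000, 6.3840)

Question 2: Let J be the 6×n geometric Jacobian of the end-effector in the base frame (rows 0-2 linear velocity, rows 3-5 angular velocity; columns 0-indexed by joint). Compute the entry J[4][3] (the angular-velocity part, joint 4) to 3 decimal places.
axis z_3 = (0.4330,-0.5000,0.7500); lever o_n−o_3 = (4.7631,-2.5000,6.2500)
cross product → J_v[:, 3] = (-1.2500,0.8660,1.2990)
J_ω[:, 3] = z_3
entry J[4][3] = -0.5000

-0.500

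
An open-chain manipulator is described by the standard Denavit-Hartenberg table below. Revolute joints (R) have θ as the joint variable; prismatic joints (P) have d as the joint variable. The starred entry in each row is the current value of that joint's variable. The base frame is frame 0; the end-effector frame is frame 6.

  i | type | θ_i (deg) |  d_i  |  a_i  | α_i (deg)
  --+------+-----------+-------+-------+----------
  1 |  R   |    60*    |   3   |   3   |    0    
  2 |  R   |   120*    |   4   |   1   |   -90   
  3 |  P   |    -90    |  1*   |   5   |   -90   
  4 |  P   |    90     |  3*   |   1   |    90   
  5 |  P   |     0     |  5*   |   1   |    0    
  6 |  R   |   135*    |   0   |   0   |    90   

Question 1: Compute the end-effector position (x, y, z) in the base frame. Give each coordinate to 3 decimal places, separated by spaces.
after link 1: o_1 = (1.5000, 2.5981, 3.0000)
after link 2: o_2 = (0.5000, 2.5981, 7.0000)
after link 3: o_3 = (0.5000, 1.5981, 12.0000)
after link 4: o_4 = (-2.5000, 2.5981, 12.0000)
after link 5: o_5 = (-2.5000, 3.5981, 17.0000)
after link 6: o_6 = (-2.5000, 3.5981, 17.0000)

-2.500 3.598 17.000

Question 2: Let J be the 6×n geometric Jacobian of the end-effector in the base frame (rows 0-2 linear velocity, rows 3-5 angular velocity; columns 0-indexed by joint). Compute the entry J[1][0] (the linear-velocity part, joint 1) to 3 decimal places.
-2.500

axis z_0 = ẑ; lever o_n−o_0 = (-2.5000,3.5981,17.0000)
cross product → J_v[:, 0] = (-3.5981,-2.5000,0.0000)
J_ω[:, 0] = z_0
entry J[1][0] = -2.5000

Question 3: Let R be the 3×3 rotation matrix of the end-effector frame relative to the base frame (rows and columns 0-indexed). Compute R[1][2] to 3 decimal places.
End-effector z-axis (col 2 of R) = (-0.7071,0.7071,-0.0000)
R[1][2] = 0.7071

0.707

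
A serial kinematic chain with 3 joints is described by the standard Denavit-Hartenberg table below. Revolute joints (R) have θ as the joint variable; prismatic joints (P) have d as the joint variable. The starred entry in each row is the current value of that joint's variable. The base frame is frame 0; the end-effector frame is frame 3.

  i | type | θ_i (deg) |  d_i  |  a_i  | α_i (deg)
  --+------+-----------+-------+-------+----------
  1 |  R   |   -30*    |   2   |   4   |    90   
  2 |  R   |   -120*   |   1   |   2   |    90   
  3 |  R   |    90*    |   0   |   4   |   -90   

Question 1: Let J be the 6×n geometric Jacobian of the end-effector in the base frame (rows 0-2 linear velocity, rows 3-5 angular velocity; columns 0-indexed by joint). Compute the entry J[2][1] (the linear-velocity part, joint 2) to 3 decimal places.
-1.000

axis z_1 = (-0.5000,-0.8660,0.0000); lever o_n−o_1 = (-3.3660,-3.8301,-1.7321)
cross product → J_v[:, 1] = (1.5000,-0.8660,-1.0000)
J_ω[:, 1] = z_1
entry J[2][1] = -1.0000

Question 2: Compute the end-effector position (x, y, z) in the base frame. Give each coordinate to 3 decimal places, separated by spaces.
0.098 -5.830 0.268

after link 1: o_1 = (3.4641, -2.0000, 2.0000)
after link 2: o_2 = (2.0981, -2.3660, 0.2679)
after link 3: o_3 = (0.0981, -5.8301, 0.2679)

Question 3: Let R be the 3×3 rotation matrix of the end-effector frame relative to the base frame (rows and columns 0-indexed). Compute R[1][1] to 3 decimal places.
End-effector y-axis (col 1 of R) = (0.7500,-0.4330,-0.5000)
R[1][1] = -0.4330

-0.433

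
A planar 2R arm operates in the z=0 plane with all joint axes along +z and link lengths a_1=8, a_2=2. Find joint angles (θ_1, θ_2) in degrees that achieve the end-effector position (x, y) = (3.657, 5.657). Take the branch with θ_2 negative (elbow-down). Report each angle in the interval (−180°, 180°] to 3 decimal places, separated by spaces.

69.240 -134.993

cos θ_2 = (45.3753−8²−2²)/(2·8·2) = -0.7070; θ_2 = -134.9931° (elbow-down)
β = atan2(5.6570,3.6570) = 57.1191°; ψ = atan2(-1.4144,6.5860) = -12.1206°
θ_1 = β − ψ = 69.2397°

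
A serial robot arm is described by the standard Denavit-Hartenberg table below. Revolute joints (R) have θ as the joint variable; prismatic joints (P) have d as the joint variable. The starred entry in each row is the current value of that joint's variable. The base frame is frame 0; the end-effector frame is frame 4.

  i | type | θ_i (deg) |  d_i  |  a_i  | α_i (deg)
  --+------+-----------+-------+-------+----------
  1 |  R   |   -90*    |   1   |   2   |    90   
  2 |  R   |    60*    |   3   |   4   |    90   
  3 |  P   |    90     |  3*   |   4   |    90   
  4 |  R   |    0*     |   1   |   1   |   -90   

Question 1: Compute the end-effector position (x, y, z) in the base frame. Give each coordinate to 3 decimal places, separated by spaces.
-8.000 -7.098 3.830

after link 1: o_1 = (0.0000, -2.0000, 1.0000)
after link 2: o_2 = (-3.0000, -4.0000, 4.4641)
after link 3: o_3 = (-7.0000, -6.5981, 2.9641)
after link 4: o_4 = (-8.0000, -7.0981, 3.8301)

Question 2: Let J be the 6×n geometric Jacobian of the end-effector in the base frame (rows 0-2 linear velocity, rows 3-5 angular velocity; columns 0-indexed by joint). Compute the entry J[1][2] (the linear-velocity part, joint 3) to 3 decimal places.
prismatic axis z_2 = (-0.0000,-0.8660,-0.5000)
J_v[:, 2] = z_2; J_ω[:, 2] = (0,0,0)
entry J[1][2] = -0.8660

-0.866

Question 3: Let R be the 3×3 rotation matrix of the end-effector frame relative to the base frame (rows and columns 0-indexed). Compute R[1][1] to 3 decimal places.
End-effector y-axis (col 1 of R) = (-0.0000,0.5000,-0.8660)
R[1][1] = 0.5000

0.500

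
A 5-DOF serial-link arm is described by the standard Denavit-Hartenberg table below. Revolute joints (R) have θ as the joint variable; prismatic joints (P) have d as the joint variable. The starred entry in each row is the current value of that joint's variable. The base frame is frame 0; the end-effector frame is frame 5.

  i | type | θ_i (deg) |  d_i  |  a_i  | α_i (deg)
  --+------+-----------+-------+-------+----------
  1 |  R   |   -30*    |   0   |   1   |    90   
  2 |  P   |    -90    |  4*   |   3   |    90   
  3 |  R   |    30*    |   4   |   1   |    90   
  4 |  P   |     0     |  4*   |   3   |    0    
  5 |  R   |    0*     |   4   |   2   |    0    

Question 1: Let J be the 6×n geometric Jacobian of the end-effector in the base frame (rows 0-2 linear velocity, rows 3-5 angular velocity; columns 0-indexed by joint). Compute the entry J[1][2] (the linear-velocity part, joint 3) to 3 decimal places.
-7.964

axis z_2 = (-0.8660,0.5000,-0.0000); lever o_n−o_2 = (-1.5000,5.4019,-9.1962)
cross product → J_v[:, 2] = (-4.5981,-7.9641,-3.9282)
J_ω[:, 2] = z_2
entry J[1][2] = -7.9641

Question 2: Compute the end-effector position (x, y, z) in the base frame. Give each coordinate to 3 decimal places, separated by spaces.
after link 1: o_1 = (0.8660, -0.5000, 0.0000)
after link 2: o_2 = (-1.1340, -3.9641, -3.0000)
after link 3: o_3 = (-4.8481, -2.3971, -3.8660)
after link 4: o_4 = (-3.8660, -0.6962, -8.4641)
after link 5: o_5 = (-2.6340, 1.4378, -12.1962)

-2.634 1.438 -12.196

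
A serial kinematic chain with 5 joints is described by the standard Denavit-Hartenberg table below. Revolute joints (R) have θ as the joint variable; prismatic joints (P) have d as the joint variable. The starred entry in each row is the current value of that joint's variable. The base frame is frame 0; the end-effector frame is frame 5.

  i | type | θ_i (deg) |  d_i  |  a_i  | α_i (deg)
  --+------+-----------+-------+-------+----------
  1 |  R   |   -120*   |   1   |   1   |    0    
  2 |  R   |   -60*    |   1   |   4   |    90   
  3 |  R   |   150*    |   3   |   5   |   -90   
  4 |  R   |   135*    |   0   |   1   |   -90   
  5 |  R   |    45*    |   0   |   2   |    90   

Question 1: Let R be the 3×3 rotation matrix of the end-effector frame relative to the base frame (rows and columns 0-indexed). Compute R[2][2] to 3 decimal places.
-0.862

End-effector z-axis (col 2 of R) = (-0.0795,-0.5000,-0.8624)
R[2][2] = -0.8624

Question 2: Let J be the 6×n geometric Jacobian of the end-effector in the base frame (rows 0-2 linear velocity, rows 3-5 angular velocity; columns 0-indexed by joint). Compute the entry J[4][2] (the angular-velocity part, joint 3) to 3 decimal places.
1.000

axis z_2 = (-0.0000,1.0000,0.0000); lever o_n−o_2 = (2.1446,1.2929,2.8712)
cross product → J_v[:, 2] = (2.8712,0.0000,-2.1446)
J_ω[:, 2] = z_2
entry J[4][2] = 1.0000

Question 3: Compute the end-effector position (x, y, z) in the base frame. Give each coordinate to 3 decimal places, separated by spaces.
after link 1: o_1 = (-0.5000, -0.8660, 1.0000)
after link 2: o_2 = (-4.5000, -0.8660, 2.0000)
after link 3: o_3 = (-0.1699, 2.1340, 4.5000)
after link 4: o_4 = (-0.7822, 1.4269, 4.1464)
after link 5: o_5 = (-2.3554, 0.4269, 4.8712)

-2.355 0.427 4.871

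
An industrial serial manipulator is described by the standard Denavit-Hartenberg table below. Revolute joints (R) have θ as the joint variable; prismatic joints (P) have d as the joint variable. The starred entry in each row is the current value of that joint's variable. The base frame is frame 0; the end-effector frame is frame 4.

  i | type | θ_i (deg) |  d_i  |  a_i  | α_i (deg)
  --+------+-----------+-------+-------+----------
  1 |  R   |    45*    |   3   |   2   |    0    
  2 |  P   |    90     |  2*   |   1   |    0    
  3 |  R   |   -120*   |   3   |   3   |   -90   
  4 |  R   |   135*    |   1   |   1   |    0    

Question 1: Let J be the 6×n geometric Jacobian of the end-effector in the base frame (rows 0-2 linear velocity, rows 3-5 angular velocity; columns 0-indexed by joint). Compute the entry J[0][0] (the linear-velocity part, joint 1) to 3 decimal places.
-3.681

axis z_0 = ẑ; lever o_n−o_0 = (2.6631,3.6807,7.2929)
cross product → J_v[:, 0] = (-3.6807,2.6631,0.0000)
J_ω[:, 0] = z_0
entry J[0][0] = -3.6807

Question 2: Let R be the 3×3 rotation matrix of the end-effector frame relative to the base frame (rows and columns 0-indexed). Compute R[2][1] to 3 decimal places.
End-effector y-axis (col 1 of R) = (-0.6830,-0.1830,0.7071)
R[2][1] = 0.7071

0.707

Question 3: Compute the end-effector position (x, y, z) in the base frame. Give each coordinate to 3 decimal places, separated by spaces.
after link 1: o_1 = (1.4142, 1.4142, 3.0000)
after link 2: o_2 = (0.7071, 2.1213, 5.0000)
after link 3: o_3 = (3.6049, 2.8978, 8.0000)
after link 4: o_4 = (2.6631, 3.6807, 7.2929)

2.663 3.681 7.293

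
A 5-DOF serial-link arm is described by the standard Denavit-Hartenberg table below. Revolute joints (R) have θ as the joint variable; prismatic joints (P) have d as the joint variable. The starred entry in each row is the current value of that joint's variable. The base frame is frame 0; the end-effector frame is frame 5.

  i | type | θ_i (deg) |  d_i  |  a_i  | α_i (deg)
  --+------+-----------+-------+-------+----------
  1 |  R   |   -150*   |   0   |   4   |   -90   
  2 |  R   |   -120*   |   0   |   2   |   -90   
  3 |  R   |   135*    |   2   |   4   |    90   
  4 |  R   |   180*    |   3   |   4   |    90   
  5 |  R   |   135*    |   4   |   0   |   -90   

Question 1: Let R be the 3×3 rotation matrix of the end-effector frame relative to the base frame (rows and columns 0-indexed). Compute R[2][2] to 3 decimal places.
-0.866

End-effector z-axis (col 2 of R) = (-0.4330,-0.2500,-0.8660)
R[2][2] = -0.8660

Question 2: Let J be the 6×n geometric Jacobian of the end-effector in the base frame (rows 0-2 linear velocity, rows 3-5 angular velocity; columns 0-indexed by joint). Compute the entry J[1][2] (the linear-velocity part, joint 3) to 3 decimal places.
1.307

axis z_2 = (-0.7500,-0.4330,0.5000); lever o_n−o_2 = (-4.6421,-0.2306,4.8371)
cross product → J_v[:, 2] = (-1.9792,1.3068,-1.8371)
J_ω[:, 2] = z_2
entry J[1][2] = 1.3068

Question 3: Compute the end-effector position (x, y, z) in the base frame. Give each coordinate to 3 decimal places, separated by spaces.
after link 1: o_1 = (-3.4641, -2.0000, 0.0000)
after link 2: o_2 = (-2.5981, -1.5000, 1.7321)
after link 3: o_3 = (-6.7370, -0.6236, 0.2826)
after link 4: o_4 = (-4.2402, 0.0014, 4.5692)
after link 5: o_5 = (-7.2402, -1.7306, 6.5692)

-7.240 -1.731 6.569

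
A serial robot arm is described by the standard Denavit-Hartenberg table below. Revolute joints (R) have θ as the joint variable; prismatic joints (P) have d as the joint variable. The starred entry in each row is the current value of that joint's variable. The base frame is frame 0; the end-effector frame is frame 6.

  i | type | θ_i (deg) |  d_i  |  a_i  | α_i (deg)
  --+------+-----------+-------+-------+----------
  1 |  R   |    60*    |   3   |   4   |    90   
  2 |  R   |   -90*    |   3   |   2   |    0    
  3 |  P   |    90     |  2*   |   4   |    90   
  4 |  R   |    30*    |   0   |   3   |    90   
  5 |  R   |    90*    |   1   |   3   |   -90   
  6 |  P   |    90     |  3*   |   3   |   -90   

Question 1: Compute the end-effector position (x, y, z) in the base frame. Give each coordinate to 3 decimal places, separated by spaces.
after link 1: o_1 = (2.0000, 3.4641, 3.0000)
after link 2: o_2 = (4.5981, 1.9641, 1.0000)
after link 3: o_3 = (8.3301, 4.4282, 1.0000)
after link 4: o_4 = (10.9282, 5.9282, 1.0000)
after link 5: o_5 = (10.4282, 6.7942, -2.0000)
after link 6: o_6 = (9.3301, 2.6962, -2.0000)

9.330 2.696 -2.000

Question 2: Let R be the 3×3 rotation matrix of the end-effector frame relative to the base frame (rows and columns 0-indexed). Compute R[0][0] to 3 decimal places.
0.500

End-effector x-axis (col 0 of R) = (0.5000,-0.8660,0.0000)
R[0][0] = 0.5000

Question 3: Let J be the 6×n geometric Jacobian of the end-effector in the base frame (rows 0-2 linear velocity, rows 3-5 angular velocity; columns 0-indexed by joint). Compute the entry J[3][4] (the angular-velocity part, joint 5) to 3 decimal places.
-0.500

axis z_4 = (-0.5000,0.8660,-0.0000); lever o_n−o_4 = (-1.5981,-3.2321,-3.0000)
cross product → J_v[:, 4] = (-2.5981,-1.5000,3.0000)
J_ω[:, 4] = z_4
entry J[3][4] = -0.5000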